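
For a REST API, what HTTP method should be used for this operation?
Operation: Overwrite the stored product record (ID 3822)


GET = read, POST = create, PUT = update/replace, DELETE = remove
This operation is an update/replace.
PUT


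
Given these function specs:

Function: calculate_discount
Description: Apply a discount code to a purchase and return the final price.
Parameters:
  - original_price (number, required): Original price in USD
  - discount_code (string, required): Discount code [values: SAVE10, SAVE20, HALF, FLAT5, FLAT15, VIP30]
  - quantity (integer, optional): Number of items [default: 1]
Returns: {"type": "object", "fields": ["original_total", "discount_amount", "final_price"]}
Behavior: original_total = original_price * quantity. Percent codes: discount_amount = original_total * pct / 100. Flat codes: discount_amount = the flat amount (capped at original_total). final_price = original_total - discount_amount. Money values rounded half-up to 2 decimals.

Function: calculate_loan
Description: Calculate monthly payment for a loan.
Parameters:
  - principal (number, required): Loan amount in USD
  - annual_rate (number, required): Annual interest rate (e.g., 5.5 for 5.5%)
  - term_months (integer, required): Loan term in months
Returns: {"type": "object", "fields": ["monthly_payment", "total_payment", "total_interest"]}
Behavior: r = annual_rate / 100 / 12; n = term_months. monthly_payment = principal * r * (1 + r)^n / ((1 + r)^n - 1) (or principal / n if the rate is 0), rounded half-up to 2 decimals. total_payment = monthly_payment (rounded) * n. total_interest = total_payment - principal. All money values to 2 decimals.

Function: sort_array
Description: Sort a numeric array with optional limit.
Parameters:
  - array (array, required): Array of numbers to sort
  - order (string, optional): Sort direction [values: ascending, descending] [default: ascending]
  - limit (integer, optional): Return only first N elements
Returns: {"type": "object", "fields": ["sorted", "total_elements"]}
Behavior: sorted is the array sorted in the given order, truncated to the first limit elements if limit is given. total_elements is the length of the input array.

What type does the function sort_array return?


The sort_array spec declares Returns: {"type": "object", "fields": ["sorted", "total_elements"]}
Type:
object


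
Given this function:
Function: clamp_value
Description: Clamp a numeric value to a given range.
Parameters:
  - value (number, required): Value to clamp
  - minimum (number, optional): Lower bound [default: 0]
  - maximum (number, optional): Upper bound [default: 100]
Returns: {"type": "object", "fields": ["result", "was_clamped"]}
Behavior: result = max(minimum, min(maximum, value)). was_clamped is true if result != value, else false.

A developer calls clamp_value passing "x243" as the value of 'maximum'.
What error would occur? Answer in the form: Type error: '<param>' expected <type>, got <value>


Spec: 'maximum' is declared as number; "x243" is a string.
Type error: 'maximum' expected number, got "x243"


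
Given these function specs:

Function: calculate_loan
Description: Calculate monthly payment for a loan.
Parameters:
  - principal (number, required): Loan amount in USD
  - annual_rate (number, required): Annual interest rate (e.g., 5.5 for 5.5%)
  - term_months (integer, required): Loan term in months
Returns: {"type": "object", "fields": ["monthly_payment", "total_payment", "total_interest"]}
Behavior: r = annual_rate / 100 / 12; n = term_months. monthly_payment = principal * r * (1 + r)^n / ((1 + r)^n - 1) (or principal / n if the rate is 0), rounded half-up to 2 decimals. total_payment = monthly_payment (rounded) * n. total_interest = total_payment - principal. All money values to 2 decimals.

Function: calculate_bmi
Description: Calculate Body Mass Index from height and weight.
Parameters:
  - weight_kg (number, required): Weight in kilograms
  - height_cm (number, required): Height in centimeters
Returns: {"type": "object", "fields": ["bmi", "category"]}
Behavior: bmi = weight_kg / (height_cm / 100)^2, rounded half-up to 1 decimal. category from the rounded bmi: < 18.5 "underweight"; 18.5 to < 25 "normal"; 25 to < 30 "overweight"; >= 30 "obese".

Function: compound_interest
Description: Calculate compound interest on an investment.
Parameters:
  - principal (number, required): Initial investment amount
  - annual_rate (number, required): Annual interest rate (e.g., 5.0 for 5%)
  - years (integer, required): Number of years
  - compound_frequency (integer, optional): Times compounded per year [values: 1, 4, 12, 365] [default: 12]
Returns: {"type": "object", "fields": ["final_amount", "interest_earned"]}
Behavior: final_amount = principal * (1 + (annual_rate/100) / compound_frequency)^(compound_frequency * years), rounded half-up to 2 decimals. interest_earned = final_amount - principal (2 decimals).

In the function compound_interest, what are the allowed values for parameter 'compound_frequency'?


The compound_interest spec declares:
  - compound_frequency (integer, optional): Times compounded per year [values: 1, 4, 12, 365] [default: 12]
Allowed values:
1, 4, 12, 365


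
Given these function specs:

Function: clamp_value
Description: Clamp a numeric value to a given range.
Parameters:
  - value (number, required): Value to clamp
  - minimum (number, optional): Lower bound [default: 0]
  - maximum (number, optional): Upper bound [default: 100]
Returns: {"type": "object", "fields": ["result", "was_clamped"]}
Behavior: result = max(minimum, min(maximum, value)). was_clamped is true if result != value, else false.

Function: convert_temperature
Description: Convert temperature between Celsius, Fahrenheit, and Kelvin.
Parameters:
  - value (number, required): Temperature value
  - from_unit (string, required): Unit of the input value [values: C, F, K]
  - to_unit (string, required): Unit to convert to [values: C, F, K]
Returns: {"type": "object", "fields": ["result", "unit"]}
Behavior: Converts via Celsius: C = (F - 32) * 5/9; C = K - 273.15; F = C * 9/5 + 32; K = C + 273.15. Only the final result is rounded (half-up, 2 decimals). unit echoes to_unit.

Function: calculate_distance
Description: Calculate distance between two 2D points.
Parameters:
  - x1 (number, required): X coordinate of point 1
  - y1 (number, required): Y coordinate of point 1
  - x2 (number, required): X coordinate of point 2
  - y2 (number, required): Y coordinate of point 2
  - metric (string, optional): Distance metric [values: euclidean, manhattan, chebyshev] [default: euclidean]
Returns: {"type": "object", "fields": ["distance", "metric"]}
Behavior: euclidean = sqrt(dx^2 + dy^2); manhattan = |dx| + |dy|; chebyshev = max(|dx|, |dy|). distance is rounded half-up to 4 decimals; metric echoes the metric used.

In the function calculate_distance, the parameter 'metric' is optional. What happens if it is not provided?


The calculate_distance spec declares:
  - metric (string, optional): Distance metric [values: euclidean, manhattan, chebyshev] [default: euclidean]
It defaults to euclidean


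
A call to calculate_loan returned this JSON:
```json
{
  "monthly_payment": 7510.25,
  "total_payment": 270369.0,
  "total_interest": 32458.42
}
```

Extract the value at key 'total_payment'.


270369.0


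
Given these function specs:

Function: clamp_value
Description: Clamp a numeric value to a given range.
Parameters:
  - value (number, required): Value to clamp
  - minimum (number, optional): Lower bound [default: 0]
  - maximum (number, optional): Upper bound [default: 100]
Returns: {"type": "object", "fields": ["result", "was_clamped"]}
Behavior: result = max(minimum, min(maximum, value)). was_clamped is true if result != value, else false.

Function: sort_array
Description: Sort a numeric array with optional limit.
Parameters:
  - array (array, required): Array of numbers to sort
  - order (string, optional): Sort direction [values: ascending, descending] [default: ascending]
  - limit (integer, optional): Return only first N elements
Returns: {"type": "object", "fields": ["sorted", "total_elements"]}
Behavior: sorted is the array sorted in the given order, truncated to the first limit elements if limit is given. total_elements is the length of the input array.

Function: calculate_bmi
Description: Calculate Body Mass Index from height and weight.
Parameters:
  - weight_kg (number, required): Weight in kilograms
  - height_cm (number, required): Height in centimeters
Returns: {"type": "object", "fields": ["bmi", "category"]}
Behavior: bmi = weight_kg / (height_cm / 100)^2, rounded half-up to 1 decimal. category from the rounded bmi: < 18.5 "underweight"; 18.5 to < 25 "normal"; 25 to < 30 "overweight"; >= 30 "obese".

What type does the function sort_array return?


The sort_array spec declares Returns: {"type": "object", "fields": ["sorted", "total_elements"]}
Type:
object


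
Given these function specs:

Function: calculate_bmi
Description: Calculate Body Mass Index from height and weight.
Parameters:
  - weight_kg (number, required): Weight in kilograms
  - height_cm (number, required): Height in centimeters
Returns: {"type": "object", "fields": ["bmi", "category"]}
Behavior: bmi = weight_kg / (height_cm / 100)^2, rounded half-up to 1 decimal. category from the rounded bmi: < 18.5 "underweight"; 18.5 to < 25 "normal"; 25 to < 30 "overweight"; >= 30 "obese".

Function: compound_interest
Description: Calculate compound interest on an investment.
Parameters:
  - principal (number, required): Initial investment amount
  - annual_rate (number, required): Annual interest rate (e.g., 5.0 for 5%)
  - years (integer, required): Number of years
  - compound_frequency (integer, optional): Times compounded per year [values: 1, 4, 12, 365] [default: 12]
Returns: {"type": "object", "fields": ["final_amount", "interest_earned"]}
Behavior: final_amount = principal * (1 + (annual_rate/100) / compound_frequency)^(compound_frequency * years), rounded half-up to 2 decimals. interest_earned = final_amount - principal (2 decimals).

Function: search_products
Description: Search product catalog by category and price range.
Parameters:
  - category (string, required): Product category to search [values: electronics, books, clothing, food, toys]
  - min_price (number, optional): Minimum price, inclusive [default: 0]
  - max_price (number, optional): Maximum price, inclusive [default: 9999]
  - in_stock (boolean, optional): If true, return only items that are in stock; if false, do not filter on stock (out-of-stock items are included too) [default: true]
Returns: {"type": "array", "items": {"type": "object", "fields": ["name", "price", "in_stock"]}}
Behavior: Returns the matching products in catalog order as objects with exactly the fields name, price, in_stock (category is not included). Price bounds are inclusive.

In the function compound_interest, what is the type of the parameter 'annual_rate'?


The compound_interest spec declares:
  - annual_rate (number, required): Annual interest rate (e.g., 5.0 for 5%)
Type:
number


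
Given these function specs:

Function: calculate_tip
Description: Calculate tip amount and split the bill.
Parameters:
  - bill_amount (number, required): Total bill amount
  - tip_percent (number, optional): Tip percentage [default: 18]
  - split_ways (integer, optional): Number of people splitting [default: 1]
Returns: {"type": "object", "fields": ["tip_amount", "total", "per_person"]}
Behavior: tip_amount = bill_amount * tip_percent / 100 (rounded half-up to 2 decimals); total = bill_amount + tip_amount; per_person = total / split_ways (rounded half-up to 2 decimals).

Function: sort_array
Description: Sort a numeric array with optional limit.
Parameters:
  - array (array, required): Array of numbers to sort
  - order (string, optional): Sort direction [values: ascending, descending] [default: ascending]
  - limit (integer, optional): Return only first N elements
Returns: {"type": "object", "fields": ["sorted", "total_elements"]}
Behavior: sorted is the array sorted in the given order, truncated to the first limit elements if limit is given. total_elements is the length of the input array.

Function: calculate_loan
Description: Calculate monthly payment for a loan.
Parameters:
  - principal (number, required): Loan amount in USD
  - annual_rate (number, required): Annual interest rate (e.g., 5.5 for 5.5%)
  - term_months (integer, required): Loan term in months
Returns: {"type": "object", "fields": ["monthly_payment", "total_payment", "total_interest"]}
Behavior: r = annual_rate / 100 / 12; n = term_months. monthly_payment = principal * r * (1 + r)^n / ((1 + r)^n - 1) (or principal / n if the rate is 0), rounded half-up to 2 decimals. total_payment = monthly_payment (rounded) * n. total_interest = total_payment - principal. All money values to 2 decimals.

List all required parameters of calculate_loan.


Parameters of calculate_loan and their required/optional flag:
  principal: required
  annual_rate: required
  term_months: required
annual_rate, principal, term_months


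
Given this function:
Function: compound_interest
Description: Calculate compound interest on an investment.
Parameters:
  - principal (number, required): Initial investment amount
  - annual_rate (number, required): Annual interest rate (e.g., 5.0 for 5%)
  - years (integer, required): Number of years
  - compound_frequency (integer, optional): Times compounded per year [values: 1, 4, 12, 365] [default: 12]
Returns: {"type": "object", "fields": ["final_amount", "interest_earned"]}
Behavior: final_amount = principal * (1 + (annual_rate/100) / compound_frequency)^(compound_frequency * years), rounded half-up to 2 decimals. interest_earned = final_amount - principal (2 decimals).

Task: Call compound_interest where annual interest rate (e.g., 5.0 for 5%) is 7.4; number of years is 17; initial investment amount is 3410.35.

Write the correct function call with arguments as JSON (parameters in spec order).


Mapping each described value to its parameter name:
  'Annual interest rate (e.g., 5.0 for 5%)' -> annual_rate = 7.4
  'Number of years' -> years = 17
  'Initial investment amount' -> principal = 3410.35
compound_interest({"principal": 3410.35, "annual_rate": 7.4, "years": 17})


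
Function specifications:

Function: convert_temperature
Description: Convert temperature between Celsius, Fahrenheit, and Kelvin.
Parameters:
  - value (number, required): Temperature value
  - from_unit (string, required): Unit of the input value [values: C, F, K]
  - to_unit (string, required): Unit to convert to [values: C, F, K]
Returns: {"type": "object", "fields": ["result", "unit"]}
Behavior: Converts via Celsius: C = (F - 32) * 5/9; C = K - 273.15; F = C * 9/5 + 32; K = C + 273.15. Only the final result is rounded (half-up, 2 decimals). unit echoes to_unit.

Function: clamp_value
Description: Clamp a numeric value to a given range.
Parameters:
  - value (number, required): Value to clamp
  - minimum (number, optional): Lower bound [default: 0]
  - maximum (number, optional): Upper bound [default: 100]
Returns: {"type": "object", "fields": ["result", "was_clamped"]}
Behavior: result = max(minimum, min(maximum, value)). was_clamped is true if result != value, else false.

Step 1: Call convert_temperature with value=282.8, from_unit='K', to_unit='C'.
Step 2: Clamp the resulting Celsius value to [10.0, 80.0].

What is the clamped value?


Step 1: convert_temperature(value=282.8, from_unit=K, to_unit=C)
  To C: 282.8 - 273.15 = 9.65
  Target is C: 9.65
  Round to 2 decimals: 9.65
  -> result = 9.65 C
Step 2: clamp_value(value=9.65, minimum=10.0, maximum=80.0)
  result = max(10.0, min(80.0, 9.65)) = max(10.0, 9.65) = 10.0
  was_clamped = (10.0 != 9.65) = true
  -> result = 10.0
10.0


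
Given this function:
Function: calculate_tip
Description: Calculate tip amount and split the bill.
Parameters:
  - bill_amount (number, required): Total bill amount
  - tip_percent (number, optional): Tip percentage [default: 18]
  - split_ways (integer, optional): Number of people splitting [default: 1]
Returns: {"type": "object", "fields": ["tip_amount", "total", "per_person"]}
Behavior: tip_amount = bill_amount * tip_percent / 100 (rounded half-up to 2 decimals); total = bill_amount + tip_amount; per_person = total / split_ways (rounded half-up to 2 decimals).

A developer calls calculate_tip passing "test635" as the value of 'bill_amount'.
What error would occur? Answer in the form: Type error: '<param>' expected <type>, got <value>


Spec: 'bill_amount' is declared as number; "test635" is a string.
Type error: 'bill_amount' expected number, got "test635"


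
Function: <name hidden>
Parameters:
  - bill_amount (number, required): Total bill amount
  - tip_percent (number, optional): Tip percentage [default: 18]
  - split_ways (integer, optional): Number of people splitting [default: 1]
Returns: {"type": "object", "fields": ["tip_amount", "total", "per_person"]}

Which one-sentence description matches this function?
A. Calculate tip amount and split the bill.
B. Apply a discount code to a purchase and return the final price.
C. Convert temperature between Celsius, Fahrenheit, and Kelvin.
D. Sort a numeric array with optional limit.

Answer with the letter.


Parameters bill_amount, tip_percent, split_ways and return ["tip_amount", "total", "per_person"] fit: Calculate tip amount and split the bill.
A


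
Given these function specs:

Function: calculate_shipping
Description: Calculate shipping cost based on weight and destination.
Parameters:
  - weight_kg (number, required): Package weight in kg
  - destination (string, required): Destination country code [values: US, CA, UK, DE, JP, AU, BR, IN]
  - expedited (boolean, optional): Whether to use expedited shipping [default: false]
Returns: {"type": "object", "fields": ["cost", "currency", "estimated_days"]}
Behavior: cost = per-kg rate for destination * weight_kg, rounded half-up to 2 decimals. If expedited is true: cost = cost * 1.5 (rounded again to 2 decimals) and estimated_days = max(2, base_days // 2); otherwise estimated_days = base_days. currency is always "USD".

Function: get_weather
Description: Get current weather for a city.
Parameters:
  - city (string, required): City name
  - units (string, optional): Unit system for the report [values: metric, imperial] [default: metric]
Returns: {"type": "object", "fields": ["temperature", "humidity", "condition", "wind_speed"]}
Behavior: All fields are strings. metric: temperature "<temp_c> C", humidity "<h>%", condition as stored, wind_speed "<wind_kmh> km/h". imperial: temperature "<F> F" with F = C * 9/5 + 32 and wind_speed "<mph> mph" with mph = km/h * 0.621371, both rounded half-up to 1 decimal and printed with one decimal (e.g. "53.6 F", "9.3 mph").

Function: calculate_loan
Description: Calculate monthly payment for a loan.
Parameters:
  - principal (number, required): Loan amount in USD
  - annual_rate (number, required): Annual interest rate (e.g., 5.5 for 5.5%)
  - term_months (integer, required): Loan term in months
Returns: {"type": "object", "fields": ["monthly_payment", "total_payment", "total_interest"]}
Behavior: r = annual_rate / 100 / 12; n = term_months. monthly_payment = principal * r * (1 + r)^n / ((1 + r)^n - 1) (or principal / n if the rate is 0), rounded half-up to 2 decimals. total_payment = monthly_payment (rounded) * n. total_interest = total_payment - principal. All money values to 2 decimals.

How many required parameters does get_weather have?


Parameters of get_weather: city (required), units (optional)
Required count:
1


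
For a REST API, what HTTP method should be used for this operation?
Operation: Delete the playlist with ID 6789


GET = read, POST = create, PUT = update/replace, DELETE = remove
This operation is a removal.
DELETE


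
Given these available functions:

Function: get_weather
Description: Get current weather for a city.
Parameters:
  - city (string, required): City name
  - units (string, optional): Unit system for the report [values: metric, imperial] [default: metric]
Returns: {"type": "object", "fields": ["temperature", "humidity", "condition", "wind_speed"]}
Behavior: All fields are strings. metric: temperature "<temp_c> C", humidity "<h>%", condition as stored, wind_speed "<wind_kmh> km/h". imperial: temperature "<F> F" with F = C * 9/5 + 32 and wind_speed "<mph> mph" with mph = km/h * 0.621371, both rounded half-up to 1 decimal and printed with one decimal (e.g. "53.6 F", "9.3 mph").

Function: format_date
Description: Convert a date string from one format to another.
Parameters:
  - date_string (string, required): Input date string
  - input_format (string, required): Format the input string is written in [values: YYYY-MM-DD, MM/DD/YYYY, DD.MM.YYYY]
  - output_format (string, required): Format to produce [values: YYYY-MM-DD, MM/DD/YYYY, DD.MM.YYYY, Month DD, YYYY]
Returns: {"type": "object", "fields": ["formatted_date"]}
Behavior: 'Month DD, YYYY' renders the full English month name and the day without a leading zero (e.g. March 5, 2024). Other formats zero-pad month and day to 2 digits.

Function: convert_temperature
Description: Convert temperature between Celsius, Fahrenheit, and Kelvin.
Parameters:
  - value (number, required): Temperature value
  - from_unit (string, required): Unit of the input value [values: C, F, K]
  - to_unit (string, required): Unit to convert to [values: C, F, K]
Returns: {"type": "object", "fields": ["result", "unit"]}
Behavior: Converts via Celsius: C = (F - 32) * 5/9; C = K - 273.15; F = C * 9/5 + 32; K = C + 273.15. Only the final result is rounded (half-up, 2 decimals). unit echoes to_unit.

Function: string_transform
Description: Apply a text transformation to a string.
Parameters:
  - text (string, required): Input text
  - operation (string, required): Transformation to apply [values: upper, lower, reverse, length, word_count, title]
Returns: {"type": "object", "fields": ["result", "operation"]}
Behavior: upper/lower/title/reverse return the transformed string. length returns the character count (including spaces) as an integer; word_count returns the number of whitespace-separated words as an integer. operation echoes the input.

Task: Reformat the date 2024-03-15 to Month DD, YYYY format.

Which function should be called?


The task needs a function whose description is: Convert a date string from one format to another.
format_date


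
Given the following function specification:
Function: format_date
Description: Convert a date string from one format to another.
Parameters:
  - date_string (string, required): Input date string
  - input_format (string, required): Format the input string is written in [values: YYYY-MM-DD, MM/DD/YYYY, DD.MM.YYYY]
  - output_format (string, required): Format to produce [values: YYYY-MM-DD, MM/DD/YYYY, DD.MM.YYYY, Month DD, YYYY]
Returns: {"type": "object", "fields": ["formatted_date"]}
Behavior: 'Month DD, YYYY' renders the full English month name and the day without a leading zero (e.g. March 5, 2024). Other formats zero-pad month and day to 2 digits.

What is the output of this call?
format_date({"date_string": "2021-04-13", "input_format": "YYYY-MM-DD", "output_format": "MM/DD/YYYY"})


Parse '2021-04-13' as YYYY-MM-DD: year=2021, month=4, day=13
Render as MM/DD/YYYY: 04/13/2021
Output:
{"formatted_date": "04/13/2021"}


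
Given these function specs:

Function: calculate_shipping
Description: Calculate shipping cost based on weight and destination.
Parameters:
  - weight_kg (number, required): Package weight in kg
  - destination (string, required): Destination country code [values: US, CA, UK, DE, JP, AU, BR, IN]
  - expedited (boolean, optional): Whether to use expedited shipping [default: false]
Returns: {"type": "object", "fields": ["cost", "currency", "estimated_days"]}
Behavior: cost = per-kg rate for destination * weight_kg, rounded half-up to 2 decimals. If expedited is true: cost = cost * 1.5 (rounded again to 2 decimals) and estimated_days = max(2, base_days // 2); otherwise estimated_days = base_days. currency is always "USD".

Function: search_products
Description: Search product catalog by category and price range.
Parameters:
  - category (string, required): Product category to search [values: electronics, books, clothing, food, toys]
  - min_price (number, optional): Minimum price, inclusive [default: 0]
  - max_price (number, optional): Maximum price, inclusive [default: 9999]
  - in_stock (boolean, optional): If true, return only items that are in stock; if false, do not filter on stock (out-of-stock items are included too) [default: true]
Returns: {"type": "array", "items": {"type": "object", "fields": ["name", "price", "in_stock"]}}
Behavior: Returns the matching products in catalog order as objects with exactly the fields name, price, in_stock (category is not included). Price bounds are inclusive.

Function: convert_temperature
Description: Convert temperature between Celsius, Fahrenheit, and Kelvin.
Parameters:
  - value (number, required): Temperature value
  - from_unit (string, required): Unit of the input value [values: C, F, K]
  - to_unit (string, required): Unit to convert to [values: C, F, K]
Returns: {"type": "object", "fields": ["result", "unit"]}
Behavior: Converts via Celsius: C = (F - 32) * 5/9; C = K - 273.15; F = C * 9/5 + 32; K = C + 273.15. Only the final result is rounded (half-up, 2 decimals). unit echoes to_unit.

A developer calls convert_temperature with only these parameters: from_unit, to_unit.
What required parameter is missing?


Required parameters: value, from_unit, to_unit
Provided: from_unit, to_unit
Missing: value
value


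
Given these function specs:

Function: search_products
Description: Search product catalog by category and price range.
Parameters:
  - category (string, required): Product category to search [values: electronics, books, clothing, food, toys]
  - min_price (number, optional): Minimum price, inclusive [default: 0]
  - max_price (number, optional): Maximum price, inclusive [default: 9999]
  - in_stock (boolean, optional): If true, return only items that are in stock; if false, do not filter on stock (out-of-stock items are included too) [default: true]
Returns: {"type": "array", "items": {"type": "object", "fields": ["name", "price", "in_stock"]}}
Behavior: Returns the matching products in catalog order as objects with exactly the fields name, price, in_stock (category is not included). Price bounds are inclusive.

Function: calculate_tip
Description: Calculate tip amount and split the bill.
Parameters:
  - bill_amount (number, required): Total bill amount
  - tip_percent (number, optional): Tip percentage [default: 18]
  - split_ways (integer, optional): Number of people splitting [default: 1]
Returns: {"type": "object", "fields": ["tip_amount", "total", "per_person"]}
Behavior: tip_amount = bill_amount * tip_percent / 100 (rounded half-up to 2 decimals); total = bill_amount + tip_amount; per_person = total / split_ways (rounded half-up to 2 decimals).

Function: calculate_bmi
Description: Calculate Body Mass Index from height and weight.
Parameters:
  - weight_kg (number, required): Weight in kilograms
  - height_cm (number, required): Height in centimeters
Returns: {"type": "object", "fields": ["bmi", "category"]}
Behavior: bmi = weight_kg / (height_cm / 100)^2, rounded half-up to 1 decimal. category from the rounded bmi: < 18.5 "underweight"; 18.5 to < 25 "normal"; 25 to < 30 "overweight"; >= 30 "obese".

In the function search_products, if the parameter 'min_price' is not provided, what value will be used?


The search_products spec declares:
  - min_price (number, optional): Minimum price, inclusive [default: 0]
Default:
0


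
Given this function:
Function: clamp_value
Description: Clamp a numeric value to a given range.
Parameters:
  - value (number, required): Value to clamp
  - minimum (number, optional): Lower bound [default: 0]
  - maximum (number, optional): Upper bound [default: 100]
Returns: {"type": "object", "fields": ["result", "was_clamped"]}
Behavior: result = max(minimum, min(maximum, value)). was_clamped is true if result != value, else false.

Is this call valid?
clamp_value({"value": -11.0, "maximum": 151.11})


Checking all required parameters present and types match... All valid.
Valid


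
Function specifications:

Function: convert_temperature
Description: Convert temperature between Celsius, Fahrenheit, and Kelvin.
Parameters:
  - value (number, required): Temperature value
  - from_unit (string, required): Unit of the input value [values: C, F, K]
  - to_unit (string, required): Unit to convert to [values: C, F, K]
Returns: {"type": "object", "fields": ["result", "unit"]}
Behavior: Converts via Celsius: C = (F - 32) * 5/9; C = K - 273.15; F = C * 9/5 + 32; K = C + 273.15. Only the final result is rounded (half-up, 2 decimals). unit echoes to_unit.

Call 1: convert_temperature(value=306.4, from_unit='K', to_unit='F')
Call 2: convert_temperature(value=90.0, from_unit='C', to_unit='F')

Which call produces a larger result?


Call 1:
  To C: 306.4 - 273.15 = 33.25
  To F: 33.25 * 9/5 + 32 = 91.85
  Round to 2 decimals: 91.85
  -> 91.85 F
Call 2:
  Input already in C: 90
  To F: 90 * 9/5 + 32 = 194
  Round to 2 decimals: 194.0
  -> 194.0 F
Call 2 (194.0 F)


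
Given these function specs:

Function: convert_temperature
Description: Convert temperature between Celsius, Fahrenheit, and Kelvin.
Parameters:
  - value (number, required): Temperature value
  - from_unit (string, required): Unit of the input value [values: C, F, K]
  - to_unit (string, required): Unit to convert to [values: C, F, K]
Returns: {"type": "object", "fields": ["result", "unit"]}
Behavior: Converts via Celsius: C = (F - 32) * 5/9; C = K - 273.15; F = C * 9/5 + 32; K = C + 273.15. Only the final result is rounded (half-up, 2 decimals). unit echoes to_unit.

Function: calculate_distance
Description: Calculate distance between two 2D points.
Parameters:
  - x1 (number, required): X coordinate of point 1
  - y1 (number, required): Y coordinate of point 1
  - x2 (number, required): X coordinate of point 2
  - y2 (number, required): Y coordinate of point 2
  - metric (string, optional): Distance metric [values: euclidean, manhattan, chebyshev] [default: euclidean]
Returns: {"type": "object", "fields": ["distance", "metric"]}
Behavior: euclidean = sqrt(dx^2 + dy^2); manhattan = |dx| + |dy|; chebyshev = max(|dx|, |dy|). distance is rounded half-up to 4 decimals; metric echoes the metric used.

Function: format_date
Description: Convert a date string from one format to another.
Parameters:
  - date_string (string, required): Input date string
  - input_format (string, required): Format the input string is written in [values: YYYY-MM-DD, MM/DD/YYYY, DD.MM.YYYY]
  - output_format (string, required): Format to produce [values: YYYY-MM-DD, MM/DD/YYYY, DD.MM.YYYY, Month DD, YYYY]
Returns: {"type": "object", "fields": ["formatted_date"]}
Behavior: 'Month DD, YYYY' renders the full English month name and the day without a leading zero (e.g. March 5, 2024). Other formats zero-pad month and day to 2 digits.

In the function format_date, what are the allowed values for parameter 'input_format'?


The format_date spec declares:
  - input_format (string, required): Format the input string is written in [values: YYYY-MM-DD, MM/DD/YYYY, DD.MM.YYYY]
Allowed values:
YYYY-MM-DD, MM/DD/YYYY, DD.MM.YYYY


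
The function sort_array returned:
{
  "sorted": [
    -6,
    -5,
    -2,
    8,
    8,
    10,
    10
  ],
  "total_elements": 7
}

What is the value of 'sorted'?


[-6, -5, -2, 8, 8, 10, 10]


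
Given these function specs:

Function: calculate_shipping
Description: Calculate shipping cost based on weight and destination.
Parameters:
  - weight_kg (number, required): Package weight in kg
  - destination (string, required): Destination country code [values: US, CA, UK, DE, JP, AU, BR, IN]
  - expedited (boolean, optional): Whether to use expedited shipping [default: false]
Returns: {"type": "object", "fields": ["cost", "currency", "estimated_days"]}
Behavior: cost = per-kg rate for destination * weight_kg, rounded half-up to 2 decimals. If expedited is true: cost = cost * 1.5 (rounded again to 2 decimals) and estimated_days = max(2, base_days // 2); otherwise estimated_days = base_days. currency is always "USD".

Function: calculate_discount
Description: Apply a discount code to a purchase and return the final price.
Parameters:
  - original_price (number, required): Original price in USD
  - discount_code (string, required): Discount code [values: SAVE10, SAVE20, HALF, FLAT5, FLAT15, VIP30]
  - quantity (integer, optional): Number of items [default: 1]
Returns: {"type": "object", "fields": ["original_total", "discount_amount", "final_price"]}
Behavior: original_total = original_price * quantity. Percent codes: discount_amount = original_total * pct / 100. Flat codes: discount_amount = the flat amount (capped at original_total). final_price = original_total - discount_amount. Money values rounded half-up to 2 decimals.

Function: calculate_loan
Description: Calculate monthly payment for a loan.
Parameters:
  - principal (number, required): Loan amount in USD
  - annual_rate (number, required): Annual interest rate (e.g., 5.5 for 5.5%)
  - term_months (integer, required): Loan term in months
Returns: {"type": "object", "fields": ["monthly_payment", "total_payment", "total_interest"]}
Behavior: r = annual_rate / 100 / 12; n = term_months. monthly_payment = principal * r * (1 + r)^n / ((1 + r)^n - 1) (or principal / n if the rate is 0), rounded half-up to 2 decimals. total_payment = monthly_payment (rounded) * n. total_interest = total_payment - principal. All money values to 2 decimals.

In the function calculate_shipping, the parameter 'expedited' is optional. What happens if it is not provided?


The calculate_shipping spec declares:
  - expedited (boolean, optional): Whether to use expedited shipping [default: false]
It defaults to false


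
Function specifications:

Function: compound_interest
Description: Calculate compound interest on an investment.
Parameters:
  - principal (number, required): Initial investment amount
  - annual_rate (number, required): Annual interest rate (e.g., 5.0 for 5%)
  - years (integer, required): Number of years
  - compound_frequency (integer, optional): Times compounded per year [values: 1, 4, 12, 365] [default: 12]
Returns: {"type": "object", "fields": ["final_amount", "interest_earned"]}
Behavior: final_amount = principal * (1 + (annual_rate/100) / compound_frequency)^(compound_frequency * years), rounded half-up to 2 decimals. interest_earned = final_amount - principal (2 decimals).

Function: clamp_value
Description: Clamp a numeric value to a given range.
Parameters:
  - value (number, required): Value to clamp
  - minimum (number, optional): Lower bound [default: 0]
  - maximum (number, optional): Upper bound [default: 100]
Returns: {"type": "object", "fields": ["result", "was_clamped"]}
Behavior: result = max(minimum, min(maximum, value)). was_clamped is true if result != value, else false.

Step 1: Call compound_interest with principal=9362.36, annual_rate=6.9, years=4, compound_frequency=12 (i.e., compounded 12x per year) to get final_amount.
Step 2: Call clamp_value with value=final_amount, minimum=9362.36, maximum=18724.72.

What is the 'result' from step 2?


Step 1: compound_interest
  rate per period = 6.9/100/12 = 0.00575 (keep full precision); periods = 12 * 4 = 48
  (1 + 0.00575)^48 = 1.31680655
  final_amount = 9362.36 * 1.31680655 = 12328.417016 -> 12328.42
  interest_earned = 12328.42 - 9362.36 = 2966.06
  -> final_amount = 12328.42
Step 2: clamp_value(value=12328.42, minimum=9362.36, maximum=18724.72)
  result = max(9362.36, min(18724.72, 12328.42)) = max(9362.36, 12328.42) = 12328.42
  was_clamped = (12328.42 != 12328.42) = false
  -> result = 12328.42
12328.42


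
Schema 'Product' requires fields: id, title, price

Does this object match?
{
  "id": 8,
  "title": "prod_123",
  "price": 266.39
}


Checking required fields... All present.
Valid - all required fields present


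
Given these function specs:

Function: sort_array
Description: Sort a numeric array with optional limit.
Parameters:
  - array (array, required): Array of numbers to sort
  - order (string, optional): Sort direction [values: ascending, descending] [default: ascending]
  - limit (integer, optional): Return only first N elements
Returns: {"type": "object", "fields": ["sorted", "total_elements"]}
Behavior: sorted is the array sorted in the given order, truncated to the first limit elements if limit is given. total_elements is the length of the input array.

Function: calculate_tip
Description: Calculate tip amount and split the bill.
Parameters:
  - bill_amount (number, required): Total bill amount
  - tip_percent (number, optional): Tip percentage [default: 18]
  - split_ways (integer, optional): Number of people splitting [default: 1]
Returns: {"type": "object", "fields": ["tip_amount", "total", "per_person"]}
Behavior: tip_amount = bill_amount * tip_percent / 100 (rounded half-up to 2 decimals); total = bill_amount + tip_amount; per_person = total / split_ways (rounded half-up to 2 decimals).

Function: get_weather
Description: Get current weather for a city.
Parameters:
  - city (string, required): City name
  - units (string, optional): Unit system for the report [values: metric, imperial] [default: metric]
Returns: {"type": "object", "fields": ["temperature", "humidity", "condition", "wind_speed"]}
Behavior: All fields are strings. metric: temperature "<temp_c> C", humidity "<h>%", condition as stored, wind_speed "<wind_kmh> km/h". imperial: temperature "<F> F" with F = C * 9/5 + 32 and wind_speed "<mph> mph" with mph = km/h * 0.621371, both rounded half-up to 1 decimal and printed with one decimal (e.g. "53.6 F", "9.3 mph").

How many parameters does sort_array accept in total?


Parameters of sort_array: array (required), order (optional), limit (optional)
Total:
3


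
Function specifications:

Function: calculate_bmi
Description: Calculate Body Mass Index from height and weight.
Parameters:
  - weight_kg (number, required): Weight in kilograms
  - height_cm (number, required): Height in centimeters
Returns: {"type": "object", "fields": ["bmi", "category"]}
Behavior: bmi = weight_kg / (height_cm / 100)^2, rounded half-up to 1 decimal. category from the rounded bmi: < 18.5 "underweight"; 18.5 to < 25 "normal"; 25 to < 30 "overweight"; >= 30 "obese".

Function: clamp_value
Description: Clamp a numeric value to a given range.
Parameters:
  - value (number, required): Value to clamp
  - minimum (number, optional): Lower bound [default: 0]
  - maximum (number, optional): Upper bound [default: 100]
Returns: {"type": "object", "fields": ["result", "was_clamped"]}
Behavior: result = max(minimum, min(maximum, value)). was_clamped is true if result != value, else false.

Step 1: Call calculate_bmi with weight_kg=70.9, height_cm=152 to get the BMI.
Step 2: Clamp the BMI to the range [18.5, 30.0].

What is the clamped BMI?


Step 1: calculate_bmi(weight_kg=70.9, height_cm=152)
  height_m = 152 / 100 = 1.52
  bmi = 70.9 / 1.52^2 = 70.9 / 2.3104 = 30.687327 -> 30.7
  30.7 >= 30 -> obese
  -> bmi = 30.7
Step 2: clamp_value(value=30.7, minimum=18.5, maximum=30.0)
  result = max(18.5, min(30.0, 30.7)) = max(18.5, 30.0) = 30.0
  was_clamped = (30.0 != 30.7) = true
  -> result = 30.0
30.0


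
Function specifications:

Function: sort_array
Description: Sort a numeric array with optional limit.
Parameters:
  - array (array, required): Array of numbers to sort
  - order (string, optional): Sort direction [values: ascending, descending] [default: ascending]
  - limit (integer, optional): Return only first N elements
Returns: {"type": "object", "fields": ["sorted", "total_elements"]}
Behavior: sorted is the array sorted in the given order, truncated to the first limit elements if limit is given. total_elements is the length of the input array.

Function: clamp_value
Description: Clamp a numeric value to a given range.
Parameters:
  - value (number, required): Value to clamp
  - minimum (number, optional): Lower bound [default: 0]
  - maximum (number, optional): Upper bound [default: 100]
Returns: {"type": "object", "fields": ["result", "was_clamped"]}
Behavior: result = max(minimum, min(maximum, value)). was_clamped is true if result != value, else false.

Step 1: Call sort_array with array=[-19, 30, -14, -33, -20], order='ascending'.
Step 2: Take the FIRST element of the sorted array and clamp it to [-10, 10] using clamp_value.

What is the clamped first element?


Step 1: sort_array(order=ascending)
  sorted: [-33, -20, -19, -14, 30]
  -> first element = -33
Step 2: clamp_value(value=-33, minimum=-10, maximum=10)
  result = max(-10, min(10, -33)) = max(-10, -33) = -10
  was_clamped = (-10 != -33) = true
  -> result = -10
-10
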